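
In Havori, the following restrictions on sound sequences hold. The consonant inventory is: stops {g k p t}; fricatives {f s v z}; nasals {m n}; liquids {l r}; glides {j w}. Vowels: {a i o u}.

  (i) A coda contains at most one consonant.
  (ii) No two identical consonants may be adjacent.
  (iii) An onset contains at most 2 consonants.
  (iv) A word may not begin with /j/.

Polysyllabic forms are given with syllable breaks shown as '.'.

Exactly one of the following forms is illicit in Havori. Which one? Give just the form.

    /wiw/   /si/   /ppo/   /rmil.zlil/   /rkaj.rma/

/wiw/ — σ1 onset /w/, coda /w/ ok → licit
/si/ — σ1 onset /s/, coda /∅/ ok → licit
/ppo/ — violates constraint (ii): adjacent identical consonants /pp/ → illicit
/rmil.zlil/ — σ1 onset /rm/ (2C), coda /l/ ok; σ2 onset /zl/ (2C), coda /l/ ok → licit
/rkaj.rma/ — σ1 onset /rk/ (2C), coda /j/ ok; σ2 onset /rm/ (2C), coda /∅/ ok → licit

/ppo/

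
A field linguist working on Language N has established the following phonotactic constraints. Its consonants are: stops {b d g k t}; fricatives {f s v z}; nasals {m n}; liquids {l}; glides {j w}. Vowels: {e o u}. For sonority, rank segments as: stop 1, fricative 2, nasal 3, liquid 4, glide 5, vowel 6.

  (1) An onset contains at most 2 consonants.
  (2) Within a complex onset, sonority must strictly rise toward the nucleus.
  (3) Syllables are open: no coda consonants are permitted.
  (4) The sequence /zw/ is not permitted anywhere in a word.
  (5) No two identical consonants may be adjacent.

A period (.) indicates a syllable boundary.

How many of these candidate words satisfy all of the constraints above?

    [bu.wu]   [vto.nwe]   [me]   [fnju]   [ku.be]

3

[bu.wu] — σ1 onset /b/, coda /∅/ ok; σ2 onset /w/, coda /∅/ ok → permitted
[vto.nwe] — violates constraint 2: syllable 1 onset /vt/: /v/ (fricative, 2) → /t/ (stop, 1) does not rise → not permitted
[me] — σ1 onset /m/, coda /∅/ ok → permitted
[fnju] — violates constraint 1: syllable 1 onset /fnj/ has 3 consonants (> 2) → not permitted
[ku.be] — σ1 onset /k/, coda /∅/ ok; σ2 onset /b/, coda /∅/ ok → permitted
Permitted: [bu.wu], [me], [ku.be] → 3.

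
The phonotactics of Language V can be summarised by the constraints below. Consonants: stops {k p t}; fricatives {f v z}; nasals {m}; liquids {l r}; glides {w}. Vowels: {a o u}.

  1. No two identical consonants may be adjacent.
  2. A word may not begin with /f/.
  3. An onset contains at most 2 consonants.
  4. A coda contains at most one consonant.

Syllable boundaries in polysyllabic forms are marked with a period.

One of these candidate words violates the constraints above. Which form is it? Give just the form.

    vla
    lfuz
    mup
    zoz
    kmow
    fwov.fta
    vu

fwov.fta

vla — σ1 onset /vl/ (2C), coda /∅/ ok → licit
lfuz — σ1 onset /lf/ (2C), coda /z/ ok → licit
mup — σ1 onset /m/, coda /p/ ok → licit
zoz — σ1 onset /z/, coda /z/ ok → licit
kmow — σ1 onset /km/ (2C), coda /w/ ok → licit
fwov.fta — violates constraint 2: word begins with /f/ → illicit
vu — σ1 onset /v/, coda /∅/ ok → licit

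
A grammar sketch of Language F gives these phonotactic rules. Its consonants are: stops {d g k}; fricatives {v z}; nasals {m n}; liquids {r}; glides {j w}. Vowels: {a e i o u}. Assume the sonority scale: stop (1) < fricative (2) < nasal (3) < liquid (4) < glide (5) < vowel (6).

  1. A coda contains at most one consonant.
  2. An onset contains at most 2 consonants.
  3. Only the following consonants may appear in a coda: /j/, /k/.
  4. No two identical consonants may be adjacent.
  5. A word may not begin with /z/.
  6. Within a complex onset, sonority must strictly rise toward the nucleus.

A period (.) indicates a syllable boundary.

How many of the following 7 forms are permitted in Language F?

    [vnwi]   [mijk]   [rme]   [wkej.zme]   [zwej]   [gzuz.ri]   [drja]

0

[vnwi] — violates constraint 2: syllable 1 onset /vnw/ has 3 consonants (> 2) → not permitted
[mijk] — violates constraint 1: syllable 1 coda /jk/ has 2 consonants (> 1) → not permitted
[rme] — violates constraint 6: syllable 1 onset /rm/: /r/ (liquid, 4) → /m/ (nasal, 3) does not rise → not permitted
[wkej.zme] — violates constraint 6: syllable 1 onset /wk/: /w/ (glide, 5) → /k/ (stop, 1) does not rise → not permitted
[zwej] — violates constraint 5: word begins with /z/ → not permitted
[gzuz.ri] — violates constraint 3: syllable 1 coda contains /z/, which is not a licensed coda consonant → not permitted
[drja] — violates constraint 2: syllable 1 onset /drj/ has 3 consonants (> 2) → not permitted
No form is permitted → 0.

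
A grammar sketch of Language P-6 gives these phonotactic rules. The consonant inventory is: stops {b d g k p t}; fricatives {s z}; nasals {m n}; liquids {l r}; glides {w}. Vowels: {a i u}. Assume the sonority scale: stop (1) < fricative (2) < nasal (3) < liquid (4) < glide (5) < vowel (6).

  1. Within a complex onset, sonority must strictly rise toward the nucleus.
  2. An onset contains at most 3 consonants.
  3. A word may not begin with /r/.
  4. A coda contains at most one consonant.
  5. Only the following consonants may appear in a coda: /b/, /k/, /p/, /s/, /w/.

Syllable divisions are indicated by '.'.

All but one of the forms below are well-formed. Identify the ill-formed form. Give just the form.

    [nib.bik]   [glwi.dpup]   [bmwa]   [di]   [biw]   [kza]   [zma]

[nib.bik] — σ1 onset /n/, coda /b/ ok; σ2 onset /b/, coda /k/ ok → well-formed
[glwi.dpup] — violates constraint 1: syllable 2 onset /dp/: /d/ (stop, 1) → /p/ (stop, 1) does not rise → ill-formed
[bmwa] — σ1 onset /bmw/ (1→3→5 rises), coda /∅/ ok → well-formed
[di] — σ1 onset /d/, coda /∅/ ok → well-formed
[biw] — σ1 onset /b/, coda /w/ ok → well-formed
[kza] — σ1 onset /kz/ (1→2 rises), coda /∅/ ok → well-formed
[zma] — σ1 onset /zm/ (2→3 rises), coda /∅/ ok → well-formed

[glwi.dpup]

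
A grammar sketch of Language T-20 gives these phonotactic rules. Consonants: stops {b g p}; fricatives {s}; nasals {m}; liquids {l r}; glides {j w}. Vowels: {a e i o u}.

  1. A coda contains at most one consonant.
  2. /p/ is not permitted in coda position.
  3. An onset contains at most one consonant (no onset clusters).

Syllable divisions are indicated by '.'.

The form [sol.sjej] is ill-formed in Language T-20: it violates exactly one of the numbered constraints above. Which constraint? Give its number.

[sol.sjej]: syllable 2 onset /sj/ has 2 consonants (> 1).
This is a violation of constraint 3: "An onset contains at most one consonant (no onset clusters)."
The remaining constraints (1, 2) are satisfied.

3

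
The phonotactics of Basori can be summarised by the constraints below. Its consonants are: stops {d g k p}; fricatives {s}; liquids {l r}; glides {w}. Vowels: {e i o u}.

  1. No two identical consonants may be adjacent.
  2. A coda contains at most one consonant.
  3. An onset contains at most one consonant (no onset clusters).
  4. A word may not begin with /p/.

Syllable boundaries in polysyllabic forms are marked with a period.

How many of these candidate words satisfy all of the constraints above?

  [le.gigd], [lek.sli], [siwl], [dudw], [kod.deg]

[le.gigd] — violates constraint 2: syllable 2 coda /gd/ has 2 consonants (> 1) → illicit
[lek.sli] — violates constraint 3: syllable 2 onset /sl/ has 2 consonants (> 1) → illicit
[siwl] — violates constraint 2: syllable 1 coda /wl/ has 2 consonants (> 1) → illicit
[dudw] — violates constraint 2: syllable 1 coda /dw/ has 2 consonants (> 1) → illicit
[kod.deg] — violates constraint 1: adjacent identical consonants /dd/ → illicit
No form is licit → 0.

0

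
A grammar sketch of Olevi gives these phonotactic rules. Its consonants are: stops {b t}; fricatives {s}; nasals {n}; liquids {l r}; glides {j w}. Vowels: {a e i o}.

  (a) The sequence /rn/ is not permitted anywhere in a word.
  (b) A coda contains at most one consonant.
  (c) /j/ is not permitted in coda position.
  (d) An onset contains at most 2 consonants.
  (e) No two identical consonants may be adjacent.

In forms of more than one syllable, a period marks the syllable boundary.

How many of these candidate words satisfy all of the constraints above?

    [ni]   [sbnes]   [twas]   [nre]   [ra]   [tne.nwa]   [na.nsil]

6

[ni] — σ1 onset /n/, coda /∅/ ok → permitted
[sbnes] — violates constraint (d): syllable 1 onset /sbn/ has 3 consonants (> 2) → not permitted
[twas] — σ1 onset /tw/ (2C), coda /s/ ok → permitted
[nre] — σ1 onset /nr/ (2C), coda /∅/ ok → permitted
[ra] — σ1 onset /r/, coda /∅/ ok → permitted
[tne.nwa] — σ1 onset /tn/ (2C), coda /∅/ ok; σ2 onset /nw/ (2C), coda /∅/ ok → permitted
[na.nsil] — σ1 onset /n/, coda /∅/ ok; σ2 onset /ns/ (2C), coda /l/ ok → permitted
Permitted: [ni], [twas], [nre], [ra], [tne.nwa], [na.nsil] → 6.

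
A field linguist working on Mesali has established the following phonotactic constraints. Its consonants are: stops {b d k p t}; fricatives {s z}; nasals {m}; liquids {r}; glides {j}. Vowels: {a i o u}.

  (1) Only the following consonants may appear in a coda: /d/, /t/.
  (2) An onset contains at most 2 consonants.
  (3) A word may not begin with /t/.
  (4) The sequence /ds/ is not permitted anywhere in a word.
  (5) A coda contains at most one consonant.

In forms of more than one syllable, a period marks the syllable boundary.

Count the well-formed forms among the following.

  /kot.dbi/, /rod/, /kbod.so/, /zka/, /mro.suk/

3

/kot.dbi/ — σ1 onset /k/, coda /t/ ok; σ2 onset /db/ (2C), coda /∅/ ok → well-formed
/rod/ — σ1 onset /r/, coda /d/ ok → well-formed
/kbod.so/ — violates constraint 4: contains banned sequence /ds/ → ill-formed
/zka/ — σ1 onset /zk/ (2C), coda /∅/ ok → well-formed
/mro.suk/ — violates constraint 1: syllable 2 coda contains /k/, which is not a licensed coda consonant → ill-formed
Well-formed: /kot.dbi/, /rod/, /zka/ → 3.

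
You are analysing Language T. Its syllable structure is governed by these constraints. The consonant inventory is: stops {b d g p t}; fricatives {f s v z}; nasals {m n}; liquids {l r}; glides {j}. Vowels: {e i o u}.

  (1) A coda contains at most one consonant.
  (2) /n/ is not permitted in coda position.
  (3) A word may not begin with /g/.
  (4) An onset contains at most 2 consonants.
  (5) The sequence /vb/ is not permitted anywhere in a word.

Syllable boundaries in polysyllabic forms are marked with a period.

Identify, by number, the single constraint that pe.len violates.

2

pe.len: syllable 2 coda contains /n/.
This is a violation of constraint 2: "/n/ is not permitted in coda position."
The remaining constraints (1, 3, 4, 5) are satisfied.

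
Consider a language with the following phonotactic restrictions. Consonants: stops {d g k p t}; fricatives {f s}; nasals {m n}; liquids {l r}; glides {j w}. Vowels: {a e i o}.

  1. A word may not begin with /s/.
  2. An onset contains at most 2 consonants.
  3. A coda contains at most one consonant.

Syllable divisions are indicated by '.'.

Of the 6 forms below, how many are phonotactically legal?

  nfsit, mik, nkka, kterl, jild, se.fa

1

nfsit — violates constraint 2: syllable 1 onset /nfs/ has 3 consonants (> 2) → phonotactically illegal
mik — σ1 onset /m/, coda /k/ ok → phonotactically legal
nkka — violates constraint 2: syllable 1 onset /nkk/ has 3 consonants (> 2) → phonotactically illegal
kterl — violates constraint 3: syllable 1 coda /rl/ has 2 consonants (> 1) → phonotactically illegal
jild — violates constraint 3: syllable 1 coda /ld/ has 2 consonants (> 1) → phonotactically illegal
se.fa — violates constraint 1: word begins with /s/ → phonotactically illegal
Phonotactically legal: mik → 1.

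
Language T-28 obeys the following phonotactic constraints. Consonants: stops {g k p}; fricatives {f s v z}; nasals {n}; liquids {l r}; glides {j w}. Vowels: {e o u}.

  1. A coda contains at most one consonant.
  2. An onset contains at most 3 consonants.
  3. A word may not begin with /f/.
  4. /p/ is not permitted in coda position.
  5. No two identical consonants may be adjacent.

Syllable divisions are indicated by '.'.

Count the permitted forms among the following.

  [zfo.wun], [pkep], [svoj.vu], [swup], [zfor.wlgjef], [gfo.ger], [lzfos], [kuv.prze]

[zfo.wun] — σ1 onset /zf/ (2C), coda /∅/ ok; σ2 onset /w/, coda /n/ ok → permitted
[pkep] — violates constraint 4: syllable 1 coda contains /p/ → not permitted
[svoj.vu] — σ1 onset /sv/ (2C), coda /j/ ok; σ2 onset /v/, coda /∅/ ok → permitted
[swup] — violates constraint 4: syllable 1 coda contains /p/ → not permitted
[zfor.wlgjef] — violates constraint 2: syllable 2 onset /wlgj/ has 4 consonants (> 3) → not permitted
[gfo.ger] — σ1 onset /gf/ (2C), coda /∅/ ok; σ2 onset /g/, coda /r/ ok → permitted
[lzfos] — σ1 onset /lzf/ (3C), coda /s/ ok → permitted
[kuv.prze] — σ1 onset /k/, coda /v/ ok; σ2 onset /prz/ (3C), coda /∅/ ok → permitted
Permitted: [zfo.wun], [svoj.vu], [gfo.ger], [lzfos], [kuv.prze] → 5.

5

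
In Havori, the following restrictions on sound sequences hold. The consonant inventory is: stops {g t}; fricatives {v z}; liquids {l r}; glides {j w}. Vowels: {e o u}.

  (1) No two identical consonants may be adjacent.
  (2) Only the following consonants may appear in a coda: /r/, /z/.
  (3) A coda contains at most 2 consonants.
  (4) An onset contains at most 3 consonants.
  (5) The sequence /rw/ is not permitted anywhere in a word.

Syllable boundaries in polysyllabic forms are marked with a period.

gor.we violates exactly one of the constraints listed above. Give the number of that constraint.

5

gor.we: contains banned sequence /rw/.
This is a violation of constraint 5: "The sequence /rw/ is not permitted anywhere in a word."
The remaining constraints (1, 2, 3, 4) are satisfied.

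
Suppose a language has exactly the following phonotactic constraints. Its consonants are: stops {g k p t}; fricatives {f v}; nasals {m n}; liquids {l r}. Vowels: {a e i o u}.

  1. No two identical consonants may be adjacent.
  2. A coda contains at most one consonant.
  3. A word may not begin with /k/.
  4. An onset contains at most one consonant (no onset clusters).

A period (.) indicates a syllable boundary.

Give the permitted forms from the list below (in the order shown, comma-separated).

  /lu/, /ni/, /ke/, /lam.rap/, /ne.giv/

/lu/ — σ1 onset /l/, coda /∅/ ok → permitted
/ni/ — σ1 onset /n/, coda /∅/ ok → permitted
/ke/ — violates constraint 3: word begins with /k/ → not permitted
/lam.rap/ — σ1 onset /l/, coda /m/ ok; σ2 onset /r/, coda /p/ ok → permitted
/ne.giv/ — σ1 onset /n/, coda /∅/ ok; σ2 onset /g/, coda /v/ ok → permitted

/lu/, /ni/, /lam.rap/, /ne.giv/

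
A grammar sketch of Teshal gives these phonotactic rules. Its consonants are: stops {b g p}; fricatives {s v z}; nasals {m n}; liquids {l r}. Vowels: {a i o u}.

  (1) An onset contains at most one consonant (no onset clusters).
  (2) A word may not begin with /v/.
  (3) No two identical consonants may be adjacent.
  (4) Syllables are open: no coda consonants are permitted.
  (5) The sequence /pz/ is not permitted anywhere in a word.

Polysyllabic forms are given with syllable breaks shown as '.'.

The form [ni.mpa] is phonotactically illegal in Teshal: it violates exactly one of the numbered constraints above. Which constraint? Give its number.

1

[ni.mpa]: syllable 2 onset /mp/ has 2 consonants (> 1).
This is a violation of constraint 1: "An onset contains at most one consonant (no onset clusters)."
The remaining constraints (2, 3, 4, 5) are satisfied.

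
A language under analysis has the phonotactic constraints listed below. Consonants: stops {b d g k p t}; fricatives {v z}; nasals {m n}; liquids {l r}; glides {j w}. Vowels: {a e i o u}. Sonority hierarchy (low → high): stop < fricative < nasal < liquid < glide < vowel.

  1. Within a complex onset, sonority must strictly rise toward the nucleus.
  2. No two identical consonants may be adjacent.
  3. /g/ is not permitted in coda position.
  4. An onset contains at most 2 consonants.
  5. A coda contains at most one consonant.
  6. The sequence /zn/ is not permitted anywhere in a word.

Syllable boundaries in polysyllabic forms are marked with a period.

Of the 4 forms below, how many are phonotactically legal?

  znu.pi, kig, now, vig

znu.pi — violates constraint 6: contains banned sequence /zn/ → phonotactically illegal
kig — violates constraint 3: syllable 1 coda contains /g/ → phonotactically illegal
now — σ1 onset /n/, coda /w/ ok → phonotactically legal
vig — violates constraint 3: syllable 1 coda contains /g/ → phonotactically illegal
Phonotactically legal: now → 1.

1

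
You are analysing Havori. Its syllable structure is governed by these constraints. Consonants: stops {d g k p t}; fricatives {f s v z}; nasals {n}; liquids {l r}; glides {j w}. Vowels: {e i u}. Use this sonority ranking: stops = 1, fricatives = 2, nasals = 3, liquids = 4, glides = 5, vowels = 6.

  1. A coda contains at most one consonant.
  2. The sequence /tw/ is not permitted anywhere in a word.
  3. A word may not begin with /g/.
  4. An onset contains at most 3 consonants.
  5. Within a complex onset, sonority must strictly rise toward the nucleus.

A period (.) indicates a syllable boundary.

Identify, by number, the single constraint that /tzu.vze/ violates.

5

/tzu.vze/: syllable 2 onset /vz/: /v/ (fricative, 2) → /z/ (fricative, 2) does not rise.
This is a violation of constraint 5: "Within a complex onset, sonority must strictly rise toward the nucleus."
The remaining constraints (1, 2, 3, 4) are satisfied.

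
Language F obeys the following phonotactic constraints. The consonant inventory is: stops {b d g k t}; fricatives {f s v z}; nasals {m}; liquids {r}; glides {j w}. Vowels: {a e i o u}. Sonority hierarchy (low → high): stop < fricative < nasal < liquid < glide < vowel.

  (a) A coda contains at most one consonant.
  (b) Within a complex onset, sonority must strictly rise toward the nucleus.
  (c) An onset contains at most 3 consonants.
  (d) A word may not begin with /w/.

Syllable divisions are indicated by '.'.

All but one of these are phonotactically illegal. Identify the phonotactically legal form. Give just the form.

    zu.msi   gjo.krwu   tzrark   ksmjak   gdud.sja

gjo.krwu

zu.msi — violates constraint (b): syllable 2 onset /ms/: /m/ (nasal, 3) → /s/ (fricative, 2) does not rise → phonotactically illegal
gjo.krwu — σ1 onset /gj/ (1→5 rises), coda /∅/ ok; σ2 onset /krw/ (1→4→5 rises), coda /∅/ ok → phonotactically legal
tzrark — violates constraint (a): syllable 1 coda /rk/ has 2 consonants (> 1) → phonotactically illegal
ksmjak — violates constraint (c): syllable 1 onset /ksmj/ has 4 consonants (> 3) → phonotactically illegal
gdud.sja — violates constraint (b): syllable 1 onset /gd/: /g/ (stop, 1) → /d/ (stop, 1) does not rise → phonotactically illegal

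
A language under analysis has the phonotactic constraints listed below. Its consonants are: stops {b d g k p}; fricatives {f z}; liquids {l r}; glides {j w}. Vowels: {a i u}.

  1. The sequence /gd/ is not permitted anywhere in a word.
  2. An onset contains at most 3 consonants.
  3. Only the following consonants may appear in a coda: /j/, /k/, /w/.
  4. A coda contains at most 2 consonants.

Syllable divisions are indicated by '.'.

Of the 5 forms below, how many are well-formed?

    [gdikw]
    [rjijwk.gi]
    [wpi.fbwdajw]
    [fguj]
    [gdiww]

1

[gdikw] — violates constraint 1: contains banned sequence /gd/ → ill-formed
[rjijwk.gi] — violates constraint 4: syllable 1 coda /jwk/ has 3 consonants (> 2) → ill-formed
[wpi.fbwdajw] — violates constraint 2: syllable 2 onset /fbwd/ has 4 consonants (> 3) → ill-formed
[fguj] — σ1 onset /fg/ (2C), coda /j/ ok → well-formed
[gdiww] — violates constraint 1: contains banned sequence /gd/ → ill-formed
Well-formed: [fguj] → 1.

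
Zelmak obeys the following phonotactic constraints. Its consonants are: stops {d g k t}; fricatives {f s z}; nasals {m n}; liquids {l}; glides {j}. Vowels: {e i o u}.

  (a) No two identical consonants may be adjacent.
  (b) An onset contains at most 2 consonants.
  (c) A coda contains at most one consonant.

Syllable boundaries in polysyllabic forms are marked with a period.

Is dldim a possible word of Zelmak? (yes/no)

dldim — violates constraint (b): syllable 1 onset /dld/ has 3 consonants (> 2) → illicit

no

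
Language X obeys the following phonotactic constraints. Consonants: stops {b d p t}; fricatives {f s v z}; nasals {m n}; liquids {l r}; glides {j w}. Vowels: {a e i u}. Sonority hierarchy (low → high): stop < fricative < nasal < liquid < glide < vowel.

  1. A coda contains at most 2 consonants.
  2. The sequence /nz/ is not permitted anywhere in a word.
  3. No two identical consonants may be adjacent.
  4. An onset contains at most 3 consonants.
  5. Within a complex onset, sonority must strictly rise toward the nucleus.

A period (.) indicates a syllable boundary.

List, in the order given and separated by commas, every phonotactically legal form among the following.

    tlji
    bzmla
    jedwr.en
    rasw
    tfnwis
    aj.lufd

tlji — σ1 onset /tlj/ (1→4→5 rises), coda /∅/ ok → phonotactically legal
bzmla — violates constraint 4: syllable 1 onset /bzml/ has 4 consonants (> 3) → phonotactically illegal
jedwr.en — violates constraint 1: syllable 1 coda /dwr/ has 3 consonants (> 2) → phonotactically illegal
rasw — σ1 onset /r/, coda /sw/ (2C) ok → phonotactically legal
tfnwis — violates constraint 4: syllable 1 onset /tfnw/ has 4 consonants (> 3) → phonotactically illegal
aj.lufd — σ1 onset /∅/, coda /j/ ok; σ2 onset /l/, coda /fd/ (2C) ok → phonotactically legal

tlji, rasw, aj.lufd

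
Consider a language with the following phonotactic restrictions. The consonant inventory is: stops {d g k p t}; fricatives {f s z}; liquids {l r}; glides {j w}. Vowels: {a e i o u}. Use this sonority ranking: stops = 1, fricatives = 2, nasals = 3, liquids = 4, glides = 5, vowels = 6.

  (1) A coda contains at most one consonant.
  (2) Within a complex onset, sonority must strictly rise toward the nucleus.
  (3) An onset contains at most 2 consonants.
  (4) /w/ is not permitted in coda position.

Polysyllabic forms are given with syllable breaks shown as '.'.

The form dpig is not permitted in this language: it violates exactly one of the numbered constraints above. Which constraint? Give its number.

dpig: syllable 1 onset /dp/: /d/ (stop, 1) → /p/ (stop, 1) does not rise.
This is a violation of constraint 2: "Within a complex onset, sonority must strictly rise toward the nucleus."
The remaining constraints (1, 3, 4) are satisfied.

2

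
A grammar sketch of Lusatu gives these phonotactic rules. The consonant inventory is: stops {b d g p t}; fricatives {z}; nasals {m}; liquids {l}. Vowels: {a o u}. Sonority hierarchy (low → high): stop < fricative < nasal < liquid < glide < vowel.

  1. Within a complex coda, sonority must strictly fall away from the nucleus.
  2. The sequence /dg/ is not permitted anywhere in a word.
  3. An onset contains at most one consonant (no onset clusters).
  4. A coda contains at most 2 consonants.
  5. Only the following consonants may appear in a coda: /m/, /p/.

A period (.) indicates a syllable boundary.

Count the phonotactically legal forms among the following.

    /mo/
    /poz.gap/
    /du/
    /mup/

3

/mo/ — σ1 onset /m/, coda /∅/ ok → phonotactically legal
/poz.gap/ — violates constraint 5: syllable 1 coda contains /z/, which is not a licensed coda consonant → phonotactically illegal
/du/ — σ1 onset /d/, coda /∅/ ok → phonotactically legal
/mup/ — σ1 onset /m/, coda /p/ ok → phonotactically legal
Phonotactically legal: /mo/, /du/, /mup/ → 3.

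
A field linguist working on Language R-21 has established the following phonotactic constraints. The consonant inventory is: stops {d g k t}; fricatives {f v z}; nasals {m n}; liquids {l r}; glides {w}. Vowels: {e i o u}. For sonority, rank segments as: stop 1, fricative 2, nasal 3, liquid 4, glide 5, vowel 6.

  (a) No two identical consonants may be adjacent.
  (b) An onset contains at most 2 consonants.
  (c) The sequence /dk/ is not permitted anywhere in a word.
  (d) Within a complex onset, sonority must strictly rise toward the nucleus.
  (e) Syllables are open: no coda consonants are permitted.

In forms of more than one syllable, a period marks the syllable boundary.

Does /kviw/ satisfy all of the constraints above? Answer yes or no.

no

/kviw/ — violates constraint (e): syllable 1 coda /w/ has 1 consonant (> 0) → not permitted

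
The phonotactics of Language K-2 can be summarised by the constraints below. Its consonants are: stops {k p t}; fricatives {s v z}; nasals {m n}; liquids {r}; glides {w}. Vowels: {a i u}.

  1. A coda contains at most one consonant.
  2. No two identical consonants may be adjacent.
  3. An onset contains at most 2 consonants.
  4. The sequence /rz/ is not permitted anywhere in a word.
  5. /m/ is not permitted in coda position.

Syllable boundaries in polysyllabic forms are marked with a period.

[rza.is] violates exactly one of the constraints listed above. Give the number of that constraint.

[rza.is]: contains banned sequence /rz/.
This is a violation of constraint 4: "The sequence /rz/ is not permitted anywhere in a word."
The remaining constraints (1, 2, 3, 5) are satisfied.

4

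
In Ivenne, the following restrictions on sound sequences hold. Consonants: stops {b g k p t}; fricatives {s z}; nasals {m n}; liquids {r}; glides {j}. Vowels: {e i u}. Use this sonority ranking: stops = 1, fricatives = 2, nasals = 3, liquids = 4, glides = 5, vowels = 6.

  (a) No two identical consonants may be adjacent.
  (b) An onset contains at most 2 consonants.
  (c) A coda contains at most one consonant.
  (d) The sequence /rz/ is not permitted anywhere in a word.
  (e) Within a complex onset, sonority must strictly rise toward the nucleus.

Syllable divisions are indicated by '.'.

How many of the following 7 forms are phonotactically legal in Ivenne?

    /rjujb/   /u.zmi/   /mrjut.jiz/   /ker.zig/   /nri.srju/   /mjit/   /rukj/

2

/rjujb/ — violates constraint (c): syllable 1 coda /jb/ has 2 consonants (> 1) → phonotactically illegal
/u.zmi/ — σ1 onset /∅/, coda /∅/ ok; σ2 onset /zm/ (2→3 rises), coda /∅/ ok → phonotactically legal
/mrjut.jiz/ — violates constraint (b): syllable 1 onset /mrj/ has 3 consonants (> 2) → phonotactically illegal
/ker.zig/ — violates constraint (d): contains banned sequence /rz/ → phonotactically illegal
/nri.srju/ — violates constraint (b): syllable 2 onset /srj/ has 3 consonants (> 2) → phonotactically illegal
/mjit/ — σ1 onset /mj/ (3→5 rises), coda /t/ ok → phonotactically legal
/rukj/ — violates constraint (c): syllable 1 coda /kj/ has 2 consonants (> 1) → phonotactically illegal
Phonotactically legal: /u.zmi/, /mjit/ → 2.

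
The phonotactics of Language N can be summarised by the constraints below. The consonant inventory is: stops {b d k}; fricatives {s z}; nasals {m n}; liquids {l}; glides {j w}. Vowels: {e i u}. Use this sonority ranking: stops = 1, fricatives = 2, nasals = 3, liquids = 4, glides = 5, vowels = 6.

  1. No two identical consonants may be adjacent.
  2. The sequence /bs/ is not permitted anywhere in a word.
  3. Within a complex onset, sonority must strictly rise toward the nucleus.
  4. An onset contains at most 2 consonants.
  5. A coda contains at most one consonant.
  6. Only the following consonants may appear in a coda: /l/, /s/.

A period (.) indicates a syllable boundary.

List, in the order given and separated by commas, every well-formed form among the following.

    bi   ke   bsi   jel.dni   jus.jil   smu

bi — σ1 onset /b/, coda /∅/ ok → well-formed
ke — σ1 onset /k/, coda /∅/ ok → well-formed
bsi — violates constraint 2: contains banned sequence /bs/ → ill-formed
jel.dni — σ1 onset /j/, coda /l/ ok; σ2 onset /dn/ (1→3 rises), coda /∅/ ok → well-formed
jus.jil — σ1 onset /j/, coda /s/ ok; σ2 onset /j/, coda /l/ ok → well-formed
smu — σ1 onset /sm/ (2→3 rises), coda /∅/ ok → well-formed

bi, ke, jel.dni, jus.jil, smu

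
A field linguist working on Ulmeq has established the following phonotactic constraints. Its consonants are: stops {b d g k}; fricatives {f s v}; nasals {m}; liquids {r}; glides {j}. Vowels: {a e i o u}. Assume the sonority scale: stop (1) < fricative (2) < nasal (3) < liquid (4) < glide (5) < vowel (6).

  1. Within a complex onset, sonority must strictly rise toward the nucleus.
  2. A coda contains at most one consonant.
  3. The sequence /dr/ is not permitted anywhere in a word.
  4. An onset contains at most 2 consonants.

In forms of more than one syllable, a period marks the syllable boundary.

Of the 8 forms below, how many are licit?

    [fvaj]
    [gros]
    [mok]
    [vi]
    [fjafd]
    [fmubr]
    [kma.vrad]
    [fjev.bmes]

5

[fvaj] — violates constraint 1: syllable 1 onset /fv/: /f/ (fricative, 2) → /v/ (fricative, 2) does not rise → illicit
[gros] — σ1 onset /gr/ (1→4 rises), coda /s/ ok → licit
[mok] — σ1 onset /m/, coda /k/ ok → licit
[vi] — σ1 onset /v/, coda /∅/ ok → licit
[fjafd] — violates constraint 2: syllable 1 coda /fd/ has 2 consonants (> 1) → illicit
[fmubr] — violates constraint 2: syllable 1 coda /br/ has 2 consonants (> 1) → illicit
[kma.vrad] — σ1 onset /km/ (1→3 rises), coda /∅/ ok; σ2 onset /vr/ (2→4 rises), coda /d/ ok → licit
[fjev.bmes] — σ1 onset /fj/ (2→5 rises), coda /v/ ok; σ2 onset /bm/ (1→3 rises), coda /s/ ok → licit
Licit: [gros], [mok], [vi], [kma.vrad], [fjev.bmes] → 5.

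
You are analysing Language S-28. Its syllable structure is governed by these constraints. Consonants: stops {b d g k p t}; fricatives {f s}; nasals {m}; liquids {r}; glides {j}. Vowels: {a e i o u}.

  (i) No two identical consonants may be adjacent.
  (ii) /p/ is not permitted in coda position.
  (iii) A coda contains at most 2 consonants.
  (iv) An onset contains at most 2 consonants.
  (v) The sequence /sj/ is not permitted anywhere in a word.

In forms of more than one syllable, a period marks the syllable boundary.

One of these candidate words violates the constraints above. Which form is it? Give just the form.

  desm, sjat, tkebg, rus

desm — σ1 onset /d/, coda /sm/ (2C) ok → permitted
sjat — violates constraint (v): contains banned sequence /sj/ → not permitted
tkebg — σ1 onset /tk/ (2C), coda /bg/ (2C) ok → permitted
rus — σ1 onset /r/, coda /s/ ok → permitted

sjat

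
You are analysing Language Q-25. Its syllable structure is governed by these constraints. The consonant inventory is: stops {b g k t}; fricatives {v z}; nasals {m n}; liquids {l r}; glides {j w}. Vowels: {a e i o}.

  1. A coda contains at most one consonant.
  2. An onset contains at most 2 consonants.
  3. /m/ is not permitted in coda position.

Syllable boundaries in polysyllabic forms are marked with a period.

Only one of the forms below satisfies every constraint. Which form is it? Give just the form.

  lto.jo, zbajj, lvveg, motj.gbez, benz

lto.jo

lto.jo — σ1 onset /lt/ (2C), coda /∅/ ok; σ2 onset /j/, coda /∅/ ok → well-formed
zbajj — violates constraint 1: syllable 1 coda /jj/ has 2 consonants (> 1) → ill-formed
lvveg — violates constraint 2: syllable 1 onset /lvv/ has 3 consonants (> 2) → ill-formed
motj.gbez — violates constraint 1: syllable 1 coda /tj/ has 2 consonants (> 1) → ill-formed
benz — violates constraint 1: syllable 1 coda /nz/ has 2 consonants (> 1) → ill-formed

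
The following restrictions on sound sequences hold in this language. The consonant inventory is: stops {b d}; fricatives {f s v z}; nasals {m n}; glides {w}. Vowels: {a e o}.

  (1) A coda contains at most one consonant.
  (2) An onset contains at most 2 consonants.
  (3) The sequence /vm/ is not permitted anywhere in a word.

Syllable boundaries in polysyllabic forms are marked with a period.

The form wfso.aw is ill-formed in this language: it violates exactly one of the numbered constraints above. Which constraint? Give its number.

wfso.aw: syllable 1 onset /wfs/ has 3 consonants (> 2).
This is a violation of constraint 2: "An onset contains at most 2 consonants."
The remaining constraints (1, 3) are satisfied.

2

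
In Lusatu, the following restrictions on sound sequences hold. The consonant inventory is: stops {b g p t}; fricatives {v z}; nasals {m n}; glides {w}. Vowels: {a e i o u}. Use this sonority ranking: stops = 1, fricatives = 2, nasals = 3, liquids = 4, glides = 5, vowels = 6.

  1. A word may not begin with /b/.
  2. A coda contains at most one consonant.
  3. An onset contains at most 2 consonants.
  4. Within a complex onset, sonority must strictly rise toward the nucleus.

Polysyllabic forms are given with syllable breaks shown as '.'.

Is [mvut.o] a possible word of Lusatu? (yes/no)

[mvut.o] — violates constraint 4: syllable 1 onset /mv/: /m/ (nasal, 3) → /v/ (fricative, 2) does not rise → phonotactically illegal

no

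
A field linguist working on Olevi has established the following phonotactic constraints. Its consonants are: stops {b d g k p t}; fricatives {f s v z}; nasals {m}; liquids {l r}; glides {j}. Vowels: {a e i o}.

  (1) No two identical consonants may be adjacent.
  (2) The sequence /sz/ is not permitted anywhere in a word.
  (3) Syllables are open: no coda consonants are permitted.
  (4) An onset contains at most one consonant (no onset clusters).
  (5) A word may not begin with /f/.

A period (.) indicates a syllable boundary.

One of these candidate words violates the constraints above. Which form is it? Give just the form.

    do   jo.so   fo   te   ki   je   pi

do — σ1 onset /d/, coda /∅/ ok → phonotactically legal
jo.so — σ1 onset /j/, coda /∅/ ok; σ2 onset /s/, coda /∅/ ok → phonotactically legal
fo — violates constraint 5: word begins with /f/ → phonotactically illegal
te — σ1 onset /t/, coda /∅/ ok → phonotactically legal
ki — σ1 onset /k/, coda /∅/ ok → phonotactically legal
je — σ1 onset /j/, coda /∅/ ok → phonotactically legal
pi — σ1 onset /p/, coda /∅/ ok → phonotactically legal

fo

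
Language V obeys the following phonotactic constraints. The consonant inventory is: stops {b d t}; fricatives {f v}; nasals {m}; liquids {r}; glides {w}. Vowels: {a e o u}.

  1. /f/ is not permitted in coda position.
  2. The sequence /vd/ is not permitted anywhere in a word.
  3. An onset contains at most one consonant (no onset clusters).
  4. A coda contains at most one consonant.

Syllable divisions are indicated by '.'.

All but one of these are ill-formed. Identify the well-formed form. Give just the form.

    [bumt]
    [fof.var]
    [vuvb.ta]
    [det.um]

[bumt] — violates constraint 4: syllable 1 coda /mt/ has 2 consonants (> 1) → ill-formed
[fof.var] — violates constraint 1: syllable 1 coda contains /f/ → ill-formed
[vuvb.ta] — violates constraint 4: syllable 1 coda /vb/ has 2 consonants (> 1) → ill-formed
[det.um] — σ1 onset /d/, coda /t/ ok; σ2 onset /∅/, coda /m/ ok → well-formed

[det.um]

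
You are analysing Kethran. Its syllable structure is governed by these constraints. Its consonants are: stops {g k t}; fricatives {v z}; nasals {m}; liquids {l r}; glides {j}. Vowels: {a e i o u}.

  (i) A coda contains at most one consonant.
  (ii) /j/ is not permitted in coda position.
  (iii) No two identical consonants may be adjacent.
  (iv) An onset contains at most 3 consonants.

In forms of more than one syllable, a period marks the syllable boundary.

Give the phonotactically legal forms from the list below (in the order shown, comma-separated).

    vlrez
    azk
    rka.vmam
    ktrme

vlrez — σ1 onset /vlr/ (3C), coda /z/ ok → phonotactically legal
azk — violates constraint (i): syllable 1 coda /zk/ has 2 consonants (> 1) → phonotactically illegal
rka.vmam — σ1 onset /rk/ (2C), coda /∅/ ok; σ2 onset /vm/ (2C), coda /m/ ok → phonotactically legal
ktrme — violates constraint (iv): syllable 1 onset /ktrm/ has 4 consonants (> 3) → phonotactically illegal

vlrez, rka.vmam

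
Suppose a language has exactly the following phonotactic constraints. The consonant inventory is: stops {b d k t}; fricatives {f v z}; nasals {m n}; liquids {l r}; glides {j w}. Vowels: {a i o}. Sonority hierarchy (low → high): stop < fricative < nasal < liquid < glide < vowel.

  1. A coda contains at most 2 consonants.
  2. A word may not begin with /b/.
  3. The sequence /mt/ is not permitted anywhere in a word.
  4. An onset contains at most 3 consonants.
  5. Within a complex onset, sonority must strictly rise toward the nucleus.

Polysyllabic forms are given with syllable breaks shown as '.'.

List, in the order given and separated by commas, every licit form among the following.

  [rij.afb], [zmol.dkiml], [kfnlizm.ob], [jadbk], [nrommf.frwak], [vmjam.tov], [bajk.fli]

[rij.afb]

[rij.afb] — σ1 onset /r/, coda /j/ ok; σ2 onset /∅/, coda /fb/ (2C) ok → licit
[zmol.dkiml] — violates constraint 5: syllable 2 onset /dk/: /d/ (stop, 1) → /k/ (stop, 1) does not rise → illicit
[kfnlizm.ob] — violates constraint 4: syllable 1 onset /kfnl/ has 4 consonants (> 3) → illicit
[jadbk] — violates constraint 1: syllable 1 coda /dbk/ has 3 consonants (> 2) → illicit
[nrommf.frwak] — violates constraint 1: syllable 1 coda /mmf/ has 3 consonants (> 2) → illicit
[vmjam.tov] — violates constraint 3: contains banned sequence /mt/ → illicit
[bajk.fli] — violates constraint 2: word begins with /b/ → illicit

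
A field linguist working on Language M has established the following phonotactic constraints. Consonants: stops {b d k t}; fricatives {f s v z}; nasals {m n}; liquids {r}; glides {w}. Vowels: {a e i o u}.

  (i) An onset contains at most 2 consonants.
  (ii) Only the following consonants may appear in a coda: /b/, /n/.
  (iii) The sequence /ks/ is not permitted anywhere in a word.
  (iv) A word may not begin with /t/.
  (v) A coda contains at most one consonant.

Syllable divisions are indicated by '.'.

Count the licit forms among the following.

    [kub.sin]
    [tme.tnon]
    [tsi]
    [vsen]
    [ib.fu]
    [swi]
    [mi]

[kub.sin] — σ1 onset /k/, coda /b/ ok; σ2 onset /s/, coda /n/ ok → licit
[tme.tnon] — violates constraint (iv): word begins with /t/ → illicit
[tsi] — violates constraint (iv): word begins with /t/ → illicit
[vsen] — σ1 onset /vs/ (2C), coda /n/ ok → licit
[ib.fu] — σ1 onset /∅/, coda /b/ ok; σ2 onset /f/, coda /∅/ ok → licit
[swi] — σ1 onset /sw/ (2C), coda /∅/ ok → licit
[mi] — σ1 onset /m/, coda /∅/ ok → licit
Licit: [kub.sin], [vsen], [ib.fu], [swi], [mi] → 5.

5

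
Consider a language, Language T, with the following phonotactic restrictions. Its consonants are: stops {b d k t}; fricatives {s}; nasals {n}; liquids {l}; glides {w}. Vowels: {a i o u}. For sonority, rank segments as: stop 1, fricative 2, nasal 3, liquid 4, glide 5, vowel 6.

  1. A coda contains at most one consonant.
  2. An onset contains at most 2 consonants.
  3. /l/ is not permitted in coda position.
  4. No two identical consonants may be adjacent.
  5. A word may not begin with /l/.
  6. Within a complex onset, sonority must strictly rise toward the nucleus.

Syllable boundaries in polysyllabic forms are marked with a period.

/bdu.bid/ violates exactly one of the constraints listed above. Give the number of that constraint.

/bdu.bid/: syllable 1 onset /bd/: /b/ (stop, 1) → /d/ (stop, 1) does not rise.
This is a violation of constraint 6: "Within a complex onset, sonority must strictly rise toward the nucleus."
The remaining constraints (1, 2, 3, 4, 5) are satisfied.

6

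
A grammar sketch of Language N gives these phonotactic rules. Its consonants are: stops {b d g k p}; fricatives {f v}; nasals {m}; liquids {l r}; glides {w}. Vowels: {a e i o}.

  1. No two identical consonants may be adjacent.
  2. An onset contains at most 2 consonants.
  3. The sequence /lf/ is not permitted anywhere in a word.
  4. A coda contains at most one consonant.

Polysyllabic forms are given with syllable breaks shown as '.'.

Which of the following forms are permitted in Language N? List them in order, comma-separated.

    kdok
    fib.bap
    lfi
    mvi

kdok — σ1 onset /kd/ (2C), coda /k/ ok → permitted
fib.bap — violates constraint 1: adjacent identical consonants /bb/ → not permitted
lfi — violates constraint 3: contains banned sequence /lf/ → not permitted
mvi — σ1 onset /mv/ (2C), coda /∅/ ok → permitted

kdok, mvi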